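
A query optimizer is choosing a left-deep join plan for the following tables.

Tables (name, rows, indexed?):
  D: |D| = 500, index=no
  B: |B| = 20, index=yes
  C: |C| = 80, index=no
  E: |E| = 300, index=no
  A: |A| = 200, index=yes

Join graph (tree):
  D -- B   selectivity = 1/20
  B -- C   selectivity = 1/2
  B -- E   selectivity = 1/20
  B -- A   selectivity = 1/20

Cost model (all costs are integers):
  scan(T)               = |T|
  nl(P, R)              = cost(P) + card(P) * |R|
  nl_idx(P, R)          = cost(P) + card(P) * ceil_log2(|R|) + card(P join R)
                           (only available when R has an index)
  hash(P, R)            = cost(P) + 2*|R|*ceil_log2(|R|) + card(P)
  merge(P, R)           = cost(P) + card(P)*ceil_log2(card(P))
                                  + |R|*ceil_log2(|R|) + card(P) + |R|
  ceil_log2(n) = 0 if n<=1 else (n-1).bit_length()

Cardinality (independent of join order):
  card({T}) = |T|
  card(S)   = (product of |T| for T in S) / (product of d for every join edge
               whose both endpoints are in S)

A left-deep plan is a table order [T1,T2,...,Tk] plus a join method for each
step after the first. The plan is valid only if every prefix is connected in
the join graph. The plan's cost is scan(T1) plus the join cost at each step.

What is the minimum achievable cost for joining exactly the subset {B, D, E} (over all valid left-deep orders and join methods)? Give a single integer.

Selinger DP over subsets of {B,D,E}:
  {D}: scan cost=500, card=500
  {B}: scan cost=20, card=20
  {E}: scan cost=300, card=300
  {BD}: card=500; try (B,hash)→1200, (B,nl_idx)→3500, (D,merge)→5140, (B,merge)→5620, (D,hash)→9040, (D,nl)→10020 …(+1); best=1200 via (B,hash)
  {BE}: card=300; try (B,hash)→800, (B,nl_idx)→2100, (E,merge)→3140, (B,merge)→3420, (E,hash)→5440, (E,nl)→6020 …(+1); best=800 via (B,hash)
  {BDE}: card=7500; try (E,hash)→7100, (D,merge)→8800, (E,merge)→9200, (D,hash)→10100, (D,nl)→150800, (E,nl)→151200; best=7100 via (E,hash)

7100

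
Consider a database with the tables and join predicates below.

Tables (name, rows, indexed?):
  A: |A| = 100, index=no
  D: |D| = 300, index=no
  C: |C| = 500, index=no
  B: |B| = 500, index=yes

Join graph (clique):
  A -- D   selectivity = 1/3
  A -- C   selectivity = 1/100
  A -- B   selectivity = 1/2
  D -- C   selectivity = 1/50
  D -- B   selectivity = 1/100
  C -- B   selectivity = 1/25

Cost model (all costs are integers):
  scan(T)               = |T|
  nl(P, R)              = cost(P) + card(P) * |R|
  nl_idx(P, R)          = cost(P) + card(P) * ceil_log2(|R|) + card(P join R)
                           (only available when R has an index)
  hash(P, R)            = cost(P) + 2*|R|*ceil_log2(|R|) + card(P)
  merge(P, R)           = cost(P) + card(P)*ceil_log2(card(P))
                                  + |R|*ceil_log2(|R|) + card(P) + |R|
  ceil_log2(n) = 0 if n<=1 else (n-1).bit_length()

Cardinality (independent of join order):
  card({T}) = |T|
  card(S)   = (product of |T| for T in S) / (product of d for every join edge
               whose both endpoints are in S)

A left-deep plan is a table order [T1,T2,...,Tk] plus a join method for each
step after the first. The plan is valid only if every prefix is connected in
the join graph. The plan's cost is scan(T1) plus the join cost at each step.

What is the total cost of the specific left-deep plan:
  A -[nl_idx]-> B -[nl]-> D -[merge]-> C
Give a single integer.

step 1: scan A: cost=100, card=100
step 2: join B via nl_idx
    card(P join B) = 100*500/(2) = 25000
    cost = 100 + 100*9 + 25000 = 26000
step 3: join D via nl
    card(P join D) = 25000*300/(3*100) = 25000
    cost = 26000 + 25000*300 = 7526000
step 4: join C via merge
    card(P join C) = 25000*500/(100*50*25) = 100
    cost = 7526000 + 25000*15 + 500*9 + 25000 + 500 = 7931000

7931000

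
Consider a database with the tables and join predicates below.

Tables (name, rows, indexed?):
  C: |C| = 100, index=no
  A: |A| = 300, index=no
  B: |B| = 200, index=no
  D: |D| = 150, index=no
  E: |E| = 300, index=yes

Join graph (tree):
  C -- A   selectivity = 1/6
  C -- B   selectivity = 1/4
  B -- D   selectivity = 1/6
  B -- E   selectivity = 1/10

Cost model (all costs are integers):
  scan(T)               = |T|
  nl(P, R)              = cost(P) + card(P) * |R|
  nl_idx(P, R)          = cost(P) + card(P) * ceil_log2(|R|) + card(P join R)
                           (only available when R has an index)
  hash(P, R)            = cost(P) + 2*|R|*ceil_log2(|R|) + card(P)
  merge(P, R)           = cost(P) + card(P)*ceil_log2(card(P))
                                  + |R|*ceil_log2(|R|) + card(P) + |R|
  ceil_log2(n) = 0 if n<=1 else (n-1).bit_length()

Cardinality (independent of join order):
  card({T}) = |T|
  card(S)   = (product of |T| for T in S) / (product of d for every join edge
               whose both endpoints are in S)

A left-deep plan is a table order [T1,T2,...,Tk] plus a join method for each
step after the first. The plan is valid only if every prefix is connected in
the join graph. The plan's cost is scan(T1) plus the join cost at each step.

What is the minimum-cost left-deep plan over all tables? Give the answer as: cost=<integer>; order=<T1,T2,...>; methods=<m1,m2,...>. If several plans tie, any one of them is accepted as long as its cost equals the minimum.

cost=3895000; order=B,C,D,E,A; methods=hash,hash,hash,hash

Selinger DP (subsets sized 1..n):
  {C}: scan cost=100, card=100
  {A}: scan cost=300, card=300
  {B}: scan cost=200, card=200
  {D}: scan cost=150, card=150
  {E}: scan cost=300, card=300
  {AC}: card=5000; try (C,hash)→2000, (A,merge)→3900, (C,merge)→4100, (A,hash)→5600, (A,nl)→30100, (C,nl)→30300; best=2000 via (C,hash)
  {BC}: card=5000; try (C,hash)→1800, (B,merge)→2700, (C,merge)→2800, (B,hash)→3400, (B,nl)→20100, (C,nl)→20200; best=1800 via (C,hash)
  {BD}: card=5000; try (D,hash)→2800, (B,merge)→3300, (D,merge)→3350, (B,hash)→3500, (B,nl)→30150, (D,nl)→30200; best=2800 via (D,hash)
  {BE}: card=6000; try (B,hash)→3800, (E,merge)→5000, (B,merge)→5100, (E,hash)→5800, (E,nl_idx)→8000, (E,nl)→60200 …(+1); best=3800 via (B,hash)
  {ABC}: card=250000; try (B,hash)→10200, (A,hash)→12200, (B,merge)→73800, (A,merge)→74800, (B,nl)→1002000, (A,nl)→1501800; best=10200 via (B,hash)
  {BCD}: card=125000; try (D,hash)→9200, (C,hash)→9200, (D,merge)→73150, (C,merge)→73600, (C,nl)→502800, (D,nl)→751800; best=9200 via (D,hash)
  {BCE}: card=150000; try (C,hash)→11200, (E,hash)→12200, (E,merge)→74800, (C,merge)→88600, (E,nl_idx)→196800, (C,nl)→603800 …(+1); best=11200 via (C,hash)
  {BDE}: card=150000; try (D,hash)→12200, (E,hash)→13200, (E,merge)→75800, (D,merge)→89150, (E,nl_idx)→197800, (D,nl)→903800 …(+1); best=12200 via (D,hash)
  {ABCD}: card=6250000; try (A,hash)→139600, (D,hash)→262600, (A,merge)→2262200, (D,merge)→4761550, (A,nl)→37509200, (D,nl)→37510200; best=139600 via (A,hash)
  {ABCE}: card=7500000; try (A,hash)→166600, (E,hash)→265600, (A,merge)→2864200, (E,merge)→4763200, (E,nl_idx)→9760200, (A,nl)→45011200 …(+1); best=166600 via (A,hash)
  {BCDE}: card=3750000; try (E,hash)→139600, (D,hash)→163600, (C,hash)→163600, (E,merge)→2262200, (D,merge)→2862550, (C,merge)→2863000 …(+4); best=139600 via (E,hash)
  {ABCDE}: card=187500000; try (A,hash)→3895000, (E,hash)→6395000, (D,hash)→7669000, (A,merge)→86392600, (E,merge)→150142600, (D,merge)→180167950 …(+4); best=3895000 via (A,hash)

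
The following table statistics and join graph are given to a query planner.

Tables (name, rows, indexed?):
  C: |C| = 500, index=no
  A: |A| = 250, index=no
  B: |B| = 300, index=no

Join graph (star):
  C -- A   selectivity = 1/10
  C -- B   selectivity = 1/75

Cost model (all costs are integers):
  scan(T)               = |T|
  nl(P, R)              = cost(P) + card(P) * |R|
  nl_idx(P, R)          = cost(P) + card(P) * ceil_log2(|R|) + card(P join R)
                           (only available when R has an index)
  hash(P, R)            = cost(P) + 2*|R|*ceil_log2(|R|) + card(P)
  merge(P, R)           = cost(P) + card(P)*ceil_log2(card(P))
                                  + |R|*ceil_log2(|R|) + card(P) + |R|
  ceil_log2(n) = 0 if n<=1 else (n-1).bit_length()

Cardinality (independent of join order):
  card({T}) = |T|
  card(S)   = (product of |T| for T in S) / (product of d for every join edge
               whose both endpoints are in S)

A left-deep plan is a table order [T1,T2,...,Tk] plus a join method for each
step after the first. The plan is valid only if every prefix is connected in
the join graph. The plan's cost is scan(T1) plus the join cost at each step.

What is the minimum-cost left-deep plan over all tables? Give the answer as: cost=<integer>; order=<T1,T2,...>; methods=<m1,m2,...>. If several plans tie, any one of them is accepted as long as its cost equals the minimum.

Selinger DP (subsets sized 1..n):
  {C}: scan cost=500, card=500
  {A}: scan cost=250, card=250
  {B}: scan cost=300, card=300
  {AC}: card=12500; try (A,hash)→5000, (C,merge)→7500, (A,merge)→7750, (C,hash)→9500, (C,nl)→125250, (A,nl)→125500; best=5000 via (A,hash)
  {BC}: card=2000; try (B,hash)→6400, (C,merge)→8300, (B,merge)→8500, (C,hash)→9600, (C,nl)→150300, (B,nl)→150500; best=6400 via (B,hash)
  {ABC}: card=50000; try (A,hash)→12400, (B,hash)→22900, (A,merge)→32650, (B,merge)→195500, (A,nl)→506400, (B,nl)→3755000; best=12400 via (A,hash)

cost=12400; order=C,B,A; methods=hash,hash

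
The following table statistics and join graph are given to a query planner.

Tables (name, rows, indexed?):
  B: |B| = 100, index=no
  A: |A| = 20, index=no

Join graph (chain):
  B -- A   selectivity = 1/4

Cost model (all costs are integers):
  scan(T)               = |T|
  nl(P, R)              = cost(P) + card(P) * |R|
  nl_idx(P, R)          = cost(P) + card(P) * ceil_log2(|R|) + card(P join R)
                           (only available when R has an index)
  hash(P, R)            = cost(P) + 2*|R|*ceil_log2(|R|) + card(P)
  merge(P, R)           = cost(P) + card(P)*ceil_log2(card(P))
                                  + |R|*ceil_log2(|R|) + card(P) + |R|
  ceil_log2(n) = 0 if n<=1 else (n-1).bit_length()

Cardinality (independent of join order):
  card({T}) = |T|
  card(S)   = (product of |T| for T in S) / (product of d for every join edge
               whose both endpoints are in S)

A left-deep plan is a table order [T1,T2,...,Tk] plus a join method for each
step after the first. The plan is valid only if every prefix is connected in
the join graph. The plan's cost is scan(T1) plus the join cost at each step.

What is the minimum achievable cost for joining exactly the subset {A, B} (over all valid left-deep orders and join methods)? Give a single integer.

Selinger DP over subsets of {A,B}:
  {B}: scan cost=100, card=100
  {A}: scan cost=20, card=20
  {AB}: card=500; try (A,hash)→400, (B,merge)→940, (A,merge)→1020, (B,hash)→1440, (B,nl)→2020, (A,nl)→2100; best=400 via (A,hash)

400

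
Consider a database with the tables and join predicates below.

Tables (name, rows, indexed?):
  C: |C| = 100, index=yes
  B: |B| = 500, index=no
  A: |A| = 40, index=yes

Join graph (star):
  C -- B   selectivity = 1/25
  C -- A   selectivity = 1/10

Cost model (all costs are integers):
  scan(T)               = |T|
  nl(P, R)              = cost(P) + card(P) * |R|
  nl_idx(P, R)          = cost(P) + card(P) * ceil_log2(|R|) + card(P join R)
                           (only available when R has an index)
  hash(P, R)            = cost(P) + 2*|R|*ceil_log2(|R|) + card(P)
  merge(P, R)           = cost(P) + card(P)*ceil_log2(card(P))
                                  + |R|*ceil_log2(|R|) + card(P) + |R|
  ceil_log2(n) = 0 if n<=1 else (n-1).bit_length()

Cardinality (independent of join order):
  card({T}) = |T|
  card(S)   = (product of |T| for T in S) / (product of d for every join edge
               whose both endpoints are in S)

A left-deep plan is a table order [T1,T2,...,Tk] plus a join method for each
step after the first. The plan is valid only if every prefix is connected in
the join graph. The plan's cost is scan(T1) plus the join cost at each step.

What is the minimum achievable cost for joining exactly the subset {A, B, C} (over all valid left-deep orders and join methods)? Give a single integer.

4880

Selinger DP over subsets of {A,B,C}:
  {C}: scan cost=100, card=100
  {B}: scan cost=500, card=500
  {A}: scan cost=40, card=40
  {BC}: card=2000; try (C,hash)→2400, (B,merge)→5900, (C,nl_idx)→6000, (C,merge)→6300, (B,hash)→9200, (B,nl)→50100 …(+1); best=2400 via (C,hash)
  {AC}: card=400; try (A,hash)→680, (C,nl_idx)→720, (A,nl_idx)→1100, (C,merge)→1120, (A,merge)→1180, (C,hash)→1480 …(+2); best=680 via (A,hash)
  {ABC}: card=8000; try (A,hash)→4880, (B,merge)→9680, (B,hash)→10080, (A,nl_idx)→22400, (A,merge)→26680, (A,nl)→82400 …(+1); best=4880 via (A,hash)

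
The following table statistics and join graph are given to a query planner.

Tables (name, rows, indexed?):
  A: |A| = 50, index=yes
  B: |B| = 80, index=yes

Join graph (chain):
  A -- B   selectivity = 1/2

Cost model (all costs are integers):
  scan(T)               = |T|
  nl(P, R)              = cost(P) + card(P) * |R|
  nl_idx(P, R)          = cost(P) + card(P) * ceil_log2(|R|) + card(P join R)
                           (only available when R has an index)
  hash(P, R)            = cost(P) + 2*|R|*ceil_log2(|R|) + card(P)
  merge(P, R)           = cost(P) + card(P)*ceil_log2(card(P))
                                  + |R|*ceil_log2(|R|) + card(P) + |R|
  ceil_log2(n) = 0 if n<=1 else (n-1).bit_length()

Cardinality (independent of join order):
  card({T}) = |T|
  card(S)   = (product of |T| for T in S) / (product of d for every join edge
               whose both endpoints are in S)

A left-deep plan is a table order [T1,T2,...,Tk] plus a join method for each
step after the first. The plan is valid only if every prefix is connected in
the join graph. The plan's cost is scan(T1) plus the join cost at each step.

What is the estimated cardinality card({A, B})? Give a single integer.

Tables in S: A(50), B(80)
Edges inside S: A-B(d=2)
numerator = 50 * 80 = 4000
denominator = 2 = 2
card(S) = 4000 / 2 = 2000

2000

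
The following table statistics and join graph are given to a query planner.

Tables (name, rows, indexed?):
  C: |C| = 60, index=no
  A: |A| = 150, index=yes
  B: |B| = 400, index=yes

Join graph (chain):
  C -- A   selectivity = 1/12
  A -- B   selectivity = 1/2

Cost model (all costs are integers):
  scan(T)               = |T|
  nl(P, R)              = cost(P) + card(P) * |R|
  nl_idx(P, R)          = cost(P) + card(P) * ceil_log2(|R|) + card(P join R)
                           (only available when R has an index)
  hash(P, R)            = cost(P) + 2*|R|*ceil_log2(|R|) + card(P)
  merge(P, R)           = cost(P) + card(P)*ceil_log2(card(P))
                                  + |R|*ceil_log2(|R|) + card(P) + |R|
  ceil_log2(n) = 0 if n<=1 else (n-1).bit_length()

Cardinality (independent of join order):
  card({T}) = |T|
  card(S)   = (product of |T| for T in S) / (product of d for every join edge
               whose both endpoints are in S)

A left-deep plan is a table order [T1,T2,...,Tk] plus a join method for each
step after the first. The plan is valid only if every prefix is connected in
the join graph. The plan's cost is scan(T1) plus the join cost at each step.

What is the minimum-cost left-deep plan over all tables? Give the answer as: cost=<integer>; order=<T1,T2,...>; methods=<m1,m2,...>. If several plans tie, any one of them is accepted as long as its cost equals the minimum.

Selinger DP (subsets sized 1..n):
  {C}: scan cost=60, card=60
  {A}: scan cost=150, card=150
  {B}: scan cost=400, card=400
  {AC}: card=750; try (C,hash)→1020, (A,nl_idx)→1290, (A,merge)→1830, (C,merge)→1920, (A,hash)→2520, (A,nl)→9060 …(+1); best=1020 via (C,hash)
  {AB}: card=30000; try (A,hash)→3200, (B,merge)→5500, (A,merge)→5750, (B,hash)→7500, (B,nl_idx)→31500, (A,nl_idx)→33600 …(+2); best=3200 via (A,hash)
  {ABC}: card=150000; try (B,hash)→8970, (B,merge)→13270, (C,hash)→33920, (B,nl_idx)→157770, (B,nl)→301020, (C,merge)→483620 …(+1); best=8970 via (B,hash)

cost=8970; order=A,C,B; methods=hash,hash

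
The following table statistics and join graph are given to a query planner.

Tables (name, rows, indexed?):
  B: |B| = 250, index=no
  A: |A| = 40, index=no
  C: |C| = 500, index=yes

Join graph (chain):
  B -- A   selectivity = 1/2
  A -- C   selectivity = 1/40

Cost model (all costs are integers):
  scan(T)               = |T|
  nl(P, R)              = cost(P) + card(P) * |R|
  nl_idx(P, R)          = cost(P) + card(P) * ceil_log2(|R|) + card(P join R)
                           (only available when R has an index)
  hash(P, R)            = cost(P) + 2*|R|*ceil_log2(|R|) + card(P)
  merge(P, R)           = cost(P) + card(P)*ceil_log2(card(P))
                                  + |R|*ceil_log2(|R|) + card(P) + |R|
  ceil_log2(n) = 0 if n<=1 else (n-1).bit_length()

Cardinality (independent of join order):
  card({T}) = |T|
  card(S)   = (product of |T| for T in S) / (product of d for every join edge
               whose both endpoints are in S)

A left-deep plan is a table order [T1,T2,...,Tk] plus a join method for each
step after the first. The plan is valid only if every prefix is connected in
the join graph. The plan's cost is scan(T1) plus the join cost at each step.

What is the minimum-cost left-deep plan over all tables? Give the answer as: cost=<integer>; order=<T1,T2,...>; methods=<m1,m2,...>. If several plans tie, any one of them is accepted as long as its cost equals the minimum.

Selinger DP (subsets sized 1..n):
  {B}: scan cost=250, card=250
  {A}: scan cost=40, card=40
  {C}: scan cost=500, card=500
  {AB}: card=5000; try (A,hash)→980, (B,merge)→2570, (A,merge)→2780, (B,hash)→4080, (B,nl)→10040, (A,nl)→10250; best=980 via (A,hash)
  {AC}: card=500; try (C,nl_idx)→900, (A,hash)→1480, (C,merge)→5320, (A,merge)→5780, (C,hash)→9080, (C,nl)→20040 …(+1); best=900 via (C,nl_idx)
  {ABC}: card=62500; try (B,hash)→5400, (B,merge)→8150, (C,hash)→14980, (C,merge)→75980, (C,nl_idx)→108480, (B,nl)→125900 …(+1); best=5400 via (B,hash)

cost=5400; order=A,C,B; methods=nl_idx,hash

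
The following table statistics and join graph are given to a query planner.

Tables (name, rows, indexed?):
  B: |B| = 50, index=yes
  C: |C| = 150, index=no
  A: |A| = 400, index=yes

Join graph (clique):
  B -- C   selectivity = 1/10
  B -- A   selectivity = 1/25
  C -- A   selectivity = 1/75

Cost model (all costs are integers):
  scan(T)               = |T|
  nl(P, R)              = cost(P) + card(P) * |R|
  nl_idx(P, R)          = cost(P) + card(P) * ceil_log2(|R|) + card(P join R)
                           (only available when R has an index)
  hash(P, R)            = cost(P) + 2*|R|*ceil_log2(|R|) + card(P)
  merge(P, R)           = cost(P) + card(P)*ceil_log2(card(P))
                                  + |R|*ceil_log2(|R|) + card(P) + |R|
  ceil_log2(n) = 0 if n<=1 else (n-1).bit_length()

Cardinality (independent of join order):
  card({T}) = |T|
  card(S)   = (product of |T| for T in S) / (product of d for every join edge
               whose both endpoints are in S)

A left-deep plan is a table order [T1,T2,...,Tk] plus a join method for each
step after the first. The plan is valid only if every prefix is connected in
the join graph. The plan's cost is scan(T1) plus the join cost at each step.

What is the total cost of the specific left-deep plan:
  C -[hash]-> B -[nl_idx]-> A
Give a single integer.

step 1: scan C: cost=150, card=150
step 2: join B via hash
    card(P join B) = 150*50/(10) = 750
    cost = 150 + 2*50*6 + 150 = 900
step 3: join A via nl_idx
    card(P join A) = 750*400/(25*75) = 160
    cost = 900 + 750*9 + 160 = 7810

7810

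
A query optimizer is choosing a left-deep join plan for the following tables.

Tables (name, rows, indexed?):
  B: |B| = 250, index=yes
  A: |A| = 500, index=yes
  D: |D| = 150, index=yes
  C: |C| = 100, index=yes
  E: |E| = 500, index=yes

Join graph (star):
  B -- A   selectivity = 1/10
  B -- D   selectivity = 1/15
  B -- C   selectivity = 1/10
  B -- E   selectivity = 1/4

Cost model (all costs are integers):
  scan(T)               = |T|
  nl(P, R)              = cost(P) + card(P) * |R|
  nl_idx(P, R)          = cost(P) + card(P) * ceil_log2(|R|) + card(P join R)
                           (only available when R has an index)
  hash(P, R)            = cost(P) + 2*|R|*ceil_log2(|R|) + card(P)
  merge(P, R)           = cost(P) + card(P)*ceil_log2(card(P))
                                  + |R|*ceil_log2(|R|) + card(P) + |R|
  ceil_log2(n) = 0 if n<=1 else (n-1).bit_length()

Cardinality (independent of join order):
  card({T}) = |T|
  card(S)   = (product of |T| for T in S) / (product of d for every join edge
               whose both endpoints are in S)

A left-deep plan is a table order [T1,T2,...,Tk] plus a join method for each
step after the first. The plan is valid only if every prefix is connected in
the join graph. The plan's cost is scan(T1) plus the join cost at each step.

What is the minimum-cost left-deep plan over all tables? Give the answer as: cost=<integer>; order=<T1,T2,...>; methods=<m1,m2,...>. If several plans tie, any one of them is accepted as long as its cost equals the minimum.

cost=1299800; order=B,C,D,A,E; methods=hash,hash,hash,hash

Selinger DP (subsets sized 1..n):
  {B}: scan cost=250, card=250
  {A}: scan cost=500, card=500
  {D}: scan cost=150, card=150
  {C}: scan cost=100, card=100
  {E}: scan cost=500, card=500
  {AB}: card=12500; try (B,hash)→5000, (A,merge)→7500, (B,merge)→7750, (A,hash)→9500, (A,nl_idx)→15000, (B,nl_idx)→17000 …(+2); best=5000 via (B,hash)
  {BD}: card=2500; try (D,hash)→2900, (B,merge)→3750, (D,merge)→3850, (B,nl_idx)→3850, (B,hash)→4300, (D,nl_idx)→4750 …(+2); best=2900 via (D,hash)
  {BC}: card=2500; try (C,hash)→1900, (B,merge)→3150, (C,merge)→3300, (B,nl_idx)→3400, (B,hash)→4200, (C,nl_idx)→4500 …(+2); best=1900 via (C,hash)
  {BE}: card=31250; try (B,hash)→5000, (E,merge)→7500, (B,merge)→7750, (E,hash)→9500, (E,nl_idx)→33750, (B,nl_idx)→35750 …(+2); best=5000 via (B,hash)
  {ABD}: card=125000; try (A,hash)→14400, (D,hash)→19900, (A,merge)→40400, (A,nl_idx)→150400, (D,merge)→193850, (D,nl_idx)→230000 …(+2); best=14400 via (A,hash)
  {ABC}: card=125000; try (A,hash)→13400, (C,hash)→18900, (A,merge)→39400, (A,nl_idx)→149400, (C,merge)→193300, (C,nl_idx)→217500 …(+2); best=13400 via (A,hash)
  {ABE}: card=1562500; try (E,hash)→26500, (A,hash)→45250, (E,merge)→197500, (A,merge)→510000, (E,nl_idx)→1680000, (A,nl_idx)→1848750 …(+2); best=26500 via (E,hash)
  {BCD}: card=25000; try (D,hash)→6800, (C,hash)→6800, (D,merge)→35750, (C,merge)→36200, (C,nl_idx)→45400, (D,nl_idx)→46900 …(+2); best=6800 via (D,hash)
  {BDE}: card=312500; try (E,hash)→14400, (D,hash)→38650, (E,merge)→40400, (E,nl_idx)→337900, (D,merge)→506350, (D,nl_idx)→567500 …(+2); best=14400 via (E,hash)
  {BCE}: card=312500; try (E,hash)→13400, (C,hash)→37650, (E,merge)→39400, (E,nl_idx)→336900, (C,merge)→505800, (C,nl_idx)→536250 …(+2); best=13400 via (E,hash)
  {ABCD}: card=1250000; try (A,hash)→40800, (D,hash)→140800, (C,hash)→140800, (A,merge)→411800, (A,nl_idx)→1481800, (C,nl_idx)→2139400 …(+6); best=40800 via (A,hash)
  {ABDE}: card=15625000; try (E,hash)→148400, (A,hash)→335900, (D,hash)→1591400, (E,merge)→2269400, (A,merge)→6269400, (E,nl_idx)→16764400 …(+6); best=148400 via (E,hash)
  {ABCE}: card=15625000; try (E,hash)→147400, (A,hash)→334900, (C,hash)→1590400, (E,merge)→2268400, (A,merge)→6268400, (E,nl_idx)→16763400 …(+6); best=147400 via (E,hash)
  {BCDE}: card=3125000; try (E,hash)→40800, (D,hash)→328300, (C,hash)→328300, (E,merge)→411800, (E,nl_idx)→3356800, (C,nl_idx)→5326900 …(+6); best=40800 via (E,hash)
  {ABCDE}: card=156250000; try (E,hash)→1299800, (A,hash)→3174800, (D,hash)→15774800, (C,hash)→15774800, (E,merge)→27545800, (A,merge)→71920800 …(+10); best=1299800 via (E,hash)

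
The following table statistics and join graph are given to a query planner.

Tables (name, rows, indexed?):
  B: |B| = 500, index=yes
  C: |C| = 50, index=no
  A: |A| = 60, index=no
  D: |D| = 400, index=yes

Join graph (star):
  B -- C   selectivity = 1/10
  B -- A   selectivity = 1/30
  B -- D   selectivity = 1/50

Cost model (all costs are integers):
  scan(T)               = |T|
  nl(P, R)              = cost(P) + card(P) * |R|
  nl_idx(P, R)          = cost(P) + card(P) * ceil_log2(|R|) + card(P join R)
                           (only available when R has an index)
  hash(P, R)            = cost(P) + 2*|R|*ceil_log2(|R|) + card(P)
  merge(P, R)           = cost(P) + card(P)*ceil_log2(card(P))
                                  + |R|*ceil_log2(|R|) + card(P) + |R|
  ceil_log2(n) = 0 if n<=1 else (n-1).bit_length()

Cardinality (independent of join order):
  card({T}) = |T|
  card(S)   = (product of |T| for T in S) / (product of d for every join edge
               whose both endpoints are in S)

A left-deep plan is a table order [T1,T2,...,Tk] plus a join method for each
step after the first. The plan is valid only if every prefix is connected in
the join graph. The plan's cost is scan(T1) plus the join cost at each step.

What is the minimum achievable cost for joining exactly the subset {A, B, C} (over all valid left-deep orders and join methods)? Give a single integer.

Selinger DP over subsets of {A,B,C}:
  {B}: scan cost=500, card=500
  {C}: scan cost=50, card=50
  {A}: scan cost=60, card=60
  {BC}: card=2500; try (C,hash)→1600, (B,nl_idx)→3000, (B,merge)→5400, (C,merge)→5850, (B,hash)→9100, (B,nl)→25050 …(+1); best=1600 via (C,hash)
  {AB}: card=1000; try (B,nl_idx)→1600, (A,hash)→1720, (B,merge)→5480, (A,merge)→5920, (B,hash)→9120, (B,nl)→30060 …(+1); best=1600 via (B,nl_idx)
  {ABC}: card=5000; try (C,hash)→3200, (A,hash)→4820, (C,merge)→12950, (A,merge)→34520, (C,nl)→51600, (A,nl)→151600; best=3200 via (C,hash)

3200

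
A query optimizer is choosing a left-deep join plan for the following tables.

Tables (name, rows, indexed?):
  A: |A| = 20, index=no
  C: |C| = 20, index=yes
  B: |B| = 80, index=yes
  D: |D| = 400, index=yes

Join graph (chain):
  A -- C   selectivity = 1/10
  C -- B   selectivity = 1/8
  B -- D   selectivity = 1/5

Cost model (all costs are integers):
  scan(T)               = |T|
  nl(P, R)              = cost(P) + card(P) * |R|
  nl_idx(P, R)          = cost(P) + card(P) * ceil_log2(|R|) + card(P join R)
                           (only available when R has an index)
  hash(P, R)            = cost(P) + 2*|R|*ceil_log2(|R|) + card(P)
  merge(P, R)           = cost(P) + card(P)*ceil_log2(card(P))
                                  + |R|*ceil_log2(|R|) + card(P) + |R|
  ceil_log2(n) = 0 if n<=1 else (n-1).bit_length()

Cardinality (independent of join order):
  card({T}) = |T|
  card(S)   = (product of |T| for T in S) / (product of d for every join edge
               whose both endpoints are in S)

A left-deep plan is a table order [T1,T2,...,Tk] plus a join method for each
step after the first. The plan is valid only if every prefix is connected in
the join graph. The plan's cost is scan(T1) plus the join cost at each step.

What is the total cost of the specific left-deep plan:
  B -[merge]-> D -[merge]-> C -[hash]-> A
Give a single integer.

110640

step 1: scan B: cost=80, card=80
step 2: join D via merge
    card(P join D) = 80*400/(5) = 6400
    cost = 80 + 80*7 + 400*9 + 80 + 400 = 4720
step 3: join C via merge
    card(P join C) = 6400*20/(8) = 16000
    cost = 4720 + 6400*13 + 20*5 + 6400 + 20 = 94440
step 4: join A via hash
    card(P join A) = 16000*20/(10) = 32000
    cost = 94440 + 2*20*5 + 16000 = 110640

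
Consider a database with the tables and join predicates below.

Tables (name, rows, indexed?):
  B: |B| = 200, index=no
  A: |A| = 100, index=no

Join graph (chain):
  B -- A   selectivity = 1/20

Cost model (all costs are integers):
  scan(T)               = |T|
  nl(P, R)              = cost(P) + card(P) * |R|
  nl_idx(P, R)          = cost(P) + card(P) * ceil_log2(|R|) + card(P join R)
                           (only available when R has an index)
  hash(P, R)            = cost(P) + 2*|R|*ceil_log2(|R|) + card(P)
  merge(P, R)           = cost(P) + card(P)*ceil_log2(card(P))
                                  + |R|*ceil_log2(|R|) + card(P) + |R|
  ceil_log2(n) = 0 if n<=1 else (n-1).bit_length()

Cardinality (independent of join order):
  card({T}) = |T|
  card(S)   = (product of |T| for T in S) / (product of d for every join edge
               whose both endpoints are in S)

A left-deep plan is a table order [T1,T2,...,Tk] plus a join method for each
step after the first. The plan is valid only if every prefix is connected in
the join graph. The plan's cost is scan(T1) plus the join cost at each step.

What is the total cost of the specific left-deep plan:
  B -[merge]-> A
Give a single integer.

step 1: scan B: cost=200, card=200
step 2: join A via merge
    card(P join A) = 200*100/(20) = 1000
    cost = 200 + 200*8 + 100*7 + 200 + 100 = 2800

2800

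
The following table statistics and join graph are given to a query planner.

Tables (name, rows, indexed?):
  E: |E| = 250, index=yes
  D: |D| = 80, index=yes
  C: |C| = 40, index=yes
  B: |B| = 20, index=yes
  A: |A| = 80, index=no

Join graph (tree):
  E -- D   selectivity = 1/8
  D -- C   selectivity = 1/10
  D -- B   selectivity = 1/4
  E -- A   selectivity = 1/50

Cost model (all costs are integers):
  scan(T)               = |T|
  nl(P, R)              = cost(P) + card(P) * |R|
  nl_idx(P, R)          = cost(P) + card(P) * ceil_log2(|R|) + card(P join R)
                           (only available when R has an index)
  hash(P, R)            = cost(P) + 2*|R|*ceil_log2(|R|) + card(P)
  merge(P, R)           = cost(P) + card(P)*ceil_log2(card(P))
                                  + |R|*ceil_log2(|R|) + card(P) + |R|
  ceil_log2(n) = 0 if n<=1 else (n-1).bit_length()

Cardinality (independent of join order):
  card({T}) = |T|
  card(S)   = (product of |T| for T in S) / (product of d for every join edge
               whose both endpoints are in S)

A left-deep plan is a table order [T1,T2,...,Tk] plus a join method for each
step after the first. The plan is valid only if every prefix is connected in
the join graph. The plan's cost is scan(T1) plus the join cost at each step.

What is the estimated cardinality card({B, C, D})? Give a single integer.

1600

Tables in S: B(20), C(40), D(80)
Edges inside S: D-C(d=10), D-B(d=4)
numerator = 20 * 40 * 80 = 64000
denominator = 10 * 4 = 40
card(S) = 64000 / 40 = 1600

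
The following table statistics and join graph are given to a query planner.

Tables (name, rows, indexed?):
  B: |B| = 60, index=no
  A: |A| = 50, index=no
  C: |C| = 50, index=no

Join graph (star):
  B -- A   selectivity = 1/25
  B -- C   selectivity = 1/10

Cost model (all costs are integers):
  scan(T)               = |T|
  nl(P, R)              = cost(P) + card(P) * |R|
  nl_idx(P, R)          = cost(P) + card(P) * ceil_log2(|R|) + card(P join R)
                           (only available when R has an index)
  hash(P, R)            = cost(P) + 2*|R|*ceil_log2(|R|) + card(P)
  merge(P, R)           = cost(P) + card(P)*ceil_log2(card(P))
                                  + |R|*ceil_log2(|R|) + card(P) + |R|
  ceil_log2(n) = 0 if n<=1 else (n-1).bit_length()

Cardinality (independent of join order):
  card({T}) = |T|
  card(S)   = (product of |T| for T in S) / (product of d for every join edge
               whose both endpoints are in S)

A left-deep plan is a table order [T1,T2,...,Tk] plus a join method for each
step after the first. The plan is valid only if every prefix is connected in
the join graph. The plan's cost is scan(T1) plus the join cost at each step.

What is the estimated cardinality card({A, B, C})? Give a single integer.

600

Tables in S: A(50), B(60), C(50)
Edges inside S: B-A(d=25), B-C(d=10)
numerator = 50 * 60 * 50 = 150000
denominator = 25 * 10 = 250
card(S) = 150000 / 250 = 600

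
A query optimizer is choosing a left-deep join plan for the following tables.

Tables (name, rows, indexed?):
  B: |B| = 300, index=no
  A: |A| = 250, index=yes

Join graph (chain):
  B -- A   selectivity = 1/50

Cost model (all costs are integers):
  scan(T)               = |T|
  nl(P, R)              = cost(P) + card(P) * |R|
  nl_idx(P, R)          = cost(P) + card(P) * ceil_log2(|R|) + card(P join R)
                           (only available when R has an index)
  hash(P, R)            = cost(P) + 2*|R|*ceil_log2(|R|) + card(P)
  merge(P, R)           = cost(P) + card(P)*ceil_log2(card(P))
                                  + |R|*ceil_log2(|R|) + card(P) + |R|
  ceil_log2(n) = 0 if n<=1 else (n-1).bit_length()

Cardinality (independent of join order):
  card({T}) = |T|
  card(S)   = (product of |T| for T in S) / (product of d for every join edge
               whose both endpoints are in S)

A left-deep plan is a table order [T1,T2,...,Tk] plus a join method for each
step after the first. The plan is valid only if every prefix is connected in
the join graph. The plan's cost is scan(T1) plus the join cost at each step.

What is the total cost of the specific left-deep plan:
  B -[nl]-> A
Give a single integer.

75300

step 1: scan B: cost=300, card=300
step 2: join A via nl
    card(P join A) = 300*250/(50) = 1500
    cost = 300 + 300*250 = 75300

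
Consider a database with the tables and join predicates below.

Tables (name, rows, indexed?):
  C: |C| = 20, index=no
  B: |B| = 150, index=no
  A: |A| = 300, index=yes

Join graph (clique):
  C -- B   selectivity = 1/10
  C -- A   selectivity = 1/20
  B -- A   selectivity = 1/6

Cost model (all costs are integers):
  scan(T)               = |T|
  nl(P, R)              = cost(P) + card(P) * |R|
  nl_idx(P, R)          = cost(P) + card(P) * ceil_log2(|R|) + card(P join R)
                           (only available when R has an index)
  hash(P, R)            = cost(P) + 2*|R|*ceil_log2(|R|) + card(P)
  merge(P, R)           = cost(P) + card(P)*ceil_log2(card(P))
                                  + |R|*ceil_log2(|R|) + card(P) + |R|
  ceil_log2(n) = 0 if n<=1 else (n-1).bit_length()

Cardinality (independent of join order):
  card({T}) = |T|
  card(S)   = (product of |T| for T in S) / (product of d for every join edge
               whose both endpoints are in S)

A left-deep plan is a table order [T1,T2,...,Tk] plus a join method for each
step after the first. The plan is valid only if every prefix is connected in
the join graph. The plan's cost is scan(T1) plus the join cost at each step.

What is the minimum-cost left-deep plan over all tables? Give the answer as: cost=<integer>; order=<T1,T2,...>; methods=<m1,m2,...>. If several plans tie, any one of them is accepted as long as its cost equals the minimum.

cost=3200; order=C,A,B; methods=nl_idx,hash

Selinger DP (subsets sized 1..n):
  {C}: scan cost=20, card=20
  {B}: scan cost=150, card=150
  {A}: scan cost=300, card=300
  {BC}: card=300; try (C,hash)→500, (B,merge)→1490, (C,merge)→1620, (B,hash)→2440, (B,nl)→3020, (C,nl)→3150; best=500 via (C,hash)
  {AC}: card=300; try (A,nl_idx)→500, (C,hash)→800, (A,merge)→3140, (C,merge)→3420, (A,hash)→5440, (A,nl)→6020 …(+1); best=500 via (A,nl_idx)
  {AB}: card=7500; try (B,hash)→3000, (A,merge)→4500, (B,merge)→4650, (A,hash)→5700, (A,nl_idx)→9000, (A,nl)→45150 …(+1); best=3000 via (B,hash)
  {ABC}: card=750; try (B,hash)→3200, (A,nl_idx)→3950, (B,merge)→4850, (A,hash)→6200, (A,merge)→6500, (C,hash)→10700 …(+4); best=3200 via (B,hash)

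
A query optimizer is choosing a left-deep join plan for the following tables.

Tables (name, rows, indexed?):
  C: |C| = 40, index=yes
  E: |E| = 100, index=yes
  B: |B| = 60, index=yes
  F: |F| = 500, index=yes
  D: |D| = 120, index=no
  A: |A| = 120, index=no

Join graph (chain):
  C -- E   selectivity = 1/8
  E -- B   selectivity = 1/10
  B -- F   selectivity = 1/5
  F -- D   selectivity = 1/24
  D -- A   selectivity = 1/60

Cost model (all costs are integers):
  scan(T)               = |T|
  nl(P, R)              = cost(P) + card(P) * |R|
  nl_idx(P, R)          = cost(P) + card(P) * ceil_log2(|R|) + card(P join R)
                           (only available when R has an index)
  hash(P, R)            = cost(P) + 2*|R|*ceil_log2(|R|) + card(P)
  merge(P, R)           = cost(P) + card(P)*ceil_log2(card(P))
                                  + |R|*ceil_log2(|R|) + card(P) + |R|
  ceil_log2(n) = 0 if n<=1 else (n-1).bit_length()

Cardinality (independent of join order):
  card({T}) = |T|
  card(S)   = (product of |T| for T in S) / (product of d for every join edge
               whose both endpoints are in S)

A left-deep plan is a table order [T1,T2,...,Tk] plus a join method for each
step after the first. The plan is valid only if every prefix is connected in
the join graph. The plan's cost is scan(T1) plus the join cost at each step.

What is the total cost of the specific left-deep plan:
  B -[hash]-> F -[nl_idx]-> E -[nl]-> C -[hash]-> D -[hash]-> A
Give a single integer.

4314480

step 1: scan B: cost=60, card=60
step 2: join F via hash
    card(P join F) = 60*500/(5) = 6000
    cost = 60 + 2*500*9 + 60 = 9120
step 3: join E via nl_idx
    card(P join E) = 6000*100/(10) = 60000
    cost = 9120 + 6000*7 + 60000 = 111120
step 4: join C via nl
    card(P join C) = 60000*40/(8) = 300000
    cost = 111120 + 60000*40 = 2511120
step 5: join D via hash
    card(P join D) = 300000*120/(24) = 1500000
    cost = 2511120 + 2*120*7 + 300000 = 2812800
step 6: join A via hash
    card(P join A) = 1500000*120/(60) = 3000000
    cost = 2812800 + 2*120*7 + 1500000 = 4314480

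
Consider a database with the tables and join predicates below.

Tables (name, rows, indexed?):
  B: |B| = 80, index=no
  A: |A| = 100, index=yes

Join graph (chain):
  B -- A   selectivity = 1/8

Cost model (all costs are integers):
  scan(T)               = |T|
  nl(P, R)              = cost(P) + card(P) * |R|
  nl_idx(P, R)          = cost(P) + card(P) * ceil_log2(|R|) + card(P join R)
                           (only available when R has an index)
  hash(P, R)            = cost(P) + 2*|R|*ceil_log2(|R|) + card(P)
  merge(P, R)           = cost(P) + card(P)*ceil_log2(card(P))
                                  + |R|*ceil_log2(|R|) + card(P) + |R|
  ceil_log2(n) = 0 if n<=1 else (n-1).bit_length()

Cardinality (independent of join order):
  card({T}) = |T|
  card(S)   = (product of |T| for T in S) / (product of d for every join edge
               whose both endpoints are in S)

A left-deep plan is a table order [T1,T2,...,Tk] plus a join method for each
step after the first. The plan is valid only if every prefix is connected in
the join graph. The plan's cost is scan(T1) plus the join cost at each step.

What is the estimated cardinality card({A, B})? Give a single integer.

1000

Tables in S: A(100), B(80)
Edges inside S: B-A(d=8)
numerator = 100 * 80 = 8000
denominator = 8 = 8
card(S) = 8000 / 8 = 1000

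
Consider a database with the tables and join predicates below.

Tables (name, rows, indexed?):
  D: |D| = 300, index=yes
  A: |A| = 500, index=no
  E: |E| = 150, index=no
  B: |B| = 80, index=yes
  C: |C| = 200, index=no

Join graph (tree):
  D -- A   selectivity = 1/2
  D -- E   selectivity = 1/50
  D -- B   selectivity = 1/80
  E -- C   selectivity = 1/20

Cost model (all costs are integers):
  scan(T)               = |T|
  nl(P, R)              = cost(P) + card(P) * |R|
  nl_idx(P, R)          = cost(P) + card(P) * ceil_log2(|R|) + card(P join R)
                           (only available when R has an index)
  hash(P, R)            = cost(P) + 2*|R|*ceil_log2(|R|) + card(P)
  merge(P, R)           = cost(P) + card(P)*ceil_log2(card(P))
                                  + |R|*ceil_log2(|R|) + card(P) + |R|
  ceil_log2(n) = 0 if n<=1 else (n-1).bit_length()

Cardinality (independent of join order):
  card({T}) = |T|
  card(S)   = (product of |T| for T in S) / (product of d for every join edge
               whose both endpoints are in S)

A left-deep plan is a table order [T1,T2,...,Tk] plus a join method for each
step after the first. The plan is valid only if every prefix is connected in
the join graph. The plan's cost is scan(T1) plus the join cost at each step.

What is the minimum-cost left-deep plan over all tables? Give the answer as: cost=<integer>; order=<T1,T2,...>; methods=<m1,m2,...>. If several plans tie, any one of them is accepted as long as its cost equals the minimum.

Selinger DP (subsets sized 1..n):
  {D}: scan cost=300, card=300
  {A}: scan cost=500, card=500
  {E}: scan cost=150, card=150
  {B}: scan cost=80, card=80
  {C}: scan cost=200, card=200
  {AD}: card=75000; try (D,hash)→6400, (A,merge)→8300, (D,merge)→8500, (A,hash)→9600, (D,nl_idx)→80000, (A,nl)→150300 …(+1); best=6400 via (D,hash)
  {DE}: card=900; try (D,nl_idx)→2400, (E,hash)→3000, (D,merge)→4500, (E,merge)→4650, (D,hash)→5700, (D,nl)→45150 …(+1); best=2400 via (D,nl_idx)
  {BD}: card=300; try (D,nl_idx)→1100, (B,hash)→1720, (B,nl_idx)→2700, (D,merge)→3720, (B,merge)→3940, (D,hash)→5560 …(+2); best=1100 via (D,nl_idx)
  {CE}: card=1500; try (E,hash)→2800, (C,merge)→3300, (E,merge)→3350, (C,hash)→3500, (C,nl)→30150, (E,nl)→30200; best=2800 via (E,hash)
  {ADE}: card=225000; try (A,hash)→12300, (A,merge)→17300, (E,hash)→83800, (A,nl)→452400, (E,merge)→1357750, (E,nl)→11256400; best=12300 via (A,hash)
  {ABD}: card=75000; try (A,merge)→9100, (A,hash)→10400, (B,hash)→82520, (A,nl)→151100, (B,nl_idx)→606400, (B,merge)→1357040 …(+1); best=9100 via (A,merge)
  {BDE}: card=900; try (E,hash)→3800, (B,hash)→4420, (E,merge)→5450, (B,nl_idx)→9600, (B,merge)→12940, (E,nl)→46100 …(+1); best=3800 via (E,hash)
  {CDE}: card=9000; try (C,hash)→6500, (D,hash)→9700, (C,merge)→14100, (D,merge)→23800, (D,nl_idx)→25300, (C,nl)→182400 …(+1); best=6500 via (C,hash)
  {ABDE}: card=225000; try (A,hash)→13700, (A,merge)→18700, (E,hash)→86500, (B,hash)→238420, (A,nl)→453800, (E,merge)→1360450 …(+4); best=13700 via (A,hash)
  {ACDE}: card=2250000; try (A,hash)→24500, (A,merge)→146500, (C,hash)→240500, (C,merge)→4289100, (A,nl)→4506500, (C,nl)→45012300; best=24500 via (A,hash)
  {BCDE}: card=9000; try (C,hash)→7900, (C,merge)→15500, (B,hash)→16620, (B,nl_idx)→78500, (B,merge)→142140, (C,nl)→183800 …(+1); best=7900 via (C,hash)
  {ABCDE}: card=2250000; try (A,hash)→25900, (A,merge)→147900, (C,hash)→241900, (B,hash)→2275620, (C,merge)→4290500, (A,nl)→4507900 …(+4); best=25900 via (A,hash)

cost=25900; order=B,D,E,C,A; methods=nl_idx,hash,hash,hash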